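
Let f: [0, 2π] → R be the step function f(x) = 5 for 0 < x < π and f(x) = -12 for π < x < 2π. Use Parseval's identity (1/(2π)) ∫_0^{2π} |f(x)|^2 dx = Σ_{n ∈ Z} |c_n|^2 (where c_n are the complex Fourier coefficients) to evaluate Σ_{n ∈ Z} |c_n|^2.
Σ |c_n|^2 = 169/2

Parseval equates the L^2 energy of f (normalised by 1/(2π)) with the ℓ^2 sum of its Fourier coefficients: (1/(2π)) ∫_0^{2π} |f|^2 = Σ |c_n|^2.
Compute the left side: (1/(2π)) [∫_0^π 5^2 dx + ∫_π^{2π} (-12)^2 dx] = (1/(2π)) · (25π + 144π) = (25 + 144)/2 = 169/2.
So Σ_{n ∈ Z} |c_n|^2 = 169/2.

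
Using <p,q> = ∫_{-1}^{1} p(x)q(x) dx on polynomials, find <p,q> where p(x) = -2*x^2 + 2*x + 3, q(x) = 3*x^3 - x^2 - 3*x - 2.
<p,q> = -182/15

Expand the product: p(x)·q(x) = -6*x^5 + 8*x^4 + 13*x^3 - 5*x^2 - 13*x - 6.
∫_{-1}^{1} of each monomial x^k gives [2/(k+1) if k even, 0 if k odd]. Integrating term-by-term (or equivalently evaluating the antiderivative F(x) = -x^6 + 8*x^5/5 + 13*x^4/4 - 5*x^3/3 - 13*x^2/2 - 6*x at the endpoints):
  F(1) − F(−1) = -619/60 − (109/60) = -182/15.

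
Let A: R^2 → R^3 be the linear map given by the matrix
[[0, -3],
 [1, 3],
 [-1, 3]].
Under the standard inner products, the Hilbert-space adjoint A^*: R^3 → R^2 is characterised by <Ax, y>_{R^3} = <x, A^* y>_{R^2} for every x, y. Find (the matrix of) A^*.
A^* = A^T =
[[0, 1, -1],
 [-3, 3, 3]]

For real matrices with standard dot products, the defining identity <Ax, y> = <x, A^* y> gives (Ax)^T y = x^T (A^*) y, i.e. x^T A^T y = x^T (A^*) y. Since this holds for all x, y, we must have A^* = A^T. Therefore
A^* =
[[0, 1, -1],
 [-3, 3, 3]].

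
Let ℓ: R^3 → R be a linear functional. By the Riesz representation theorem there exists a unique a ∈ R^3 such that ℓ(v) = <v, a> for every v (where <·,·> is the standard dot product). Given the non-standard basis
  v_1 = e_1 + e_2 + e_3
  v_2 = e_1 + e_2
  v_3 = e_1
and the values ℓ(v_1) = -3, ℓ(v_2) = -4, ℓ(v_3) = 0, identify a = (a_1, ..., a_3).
a = (0, -4, 1)

Write a = (a_1, ..., a_3) in the standard basis. For each basis vector v_i, ℓ(v_i) = <v_i, a> is a linear equation in the a_j's. Collect the n equations into a matrix system V a = ℓ, where row i of V is v_i (expressed in the standard basis). Since V is invertible (lower-triangular with 1s on the diagonal, up to permutation), solve by back-substitution:
  V =
[[1, 1, 1],
 [1, 1, 0],
 [1, 0, 0]]
  V a = (-3, -4, 0)
Solving gives a = (0, -4, 1).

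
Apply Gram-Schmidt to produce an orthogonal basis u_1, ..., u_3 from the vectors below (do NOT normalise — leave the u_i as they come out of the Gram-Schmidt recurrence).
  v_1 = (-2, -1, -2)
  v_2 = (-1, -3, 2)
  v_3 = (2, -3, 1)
Orthogonal basis:
  u_1 = (-2, -1, -2)
  u_2 = (-7/9, -26/9, 20/9)
  u_3 = (232/125, -174/125, -29/25)

Apply the Gram-Schmidt recurrence
  u_1 = v_1
  u_i = v_i − Σ_{j<i} ((v_i · u_j) / (u_j · u_j)) · u_j.

Step by step this gives:
  u_1 = (-2, -1, -2)
  u_2 = (-7/9, -26/9, 20/9)
  u_3 = (232/125, -174/125, -29/25)

Orthogonality check:
  u_2 · u_1 = 0 (should be 0)
  u_3 · u_1 = 0 (should be 0)
  u_3 · u_2 = 0 (should be 0)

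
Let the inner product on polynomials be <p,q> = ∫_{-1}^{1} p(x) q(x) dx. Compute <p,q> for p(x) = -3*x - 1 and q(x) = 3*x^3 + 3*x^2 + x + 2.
<p,q> = -58/5

Expand the product: p(x)·q(x) = -9*x^4 - 12*x^3 - 6*x^2 - 7*x - 2.
∫_{-1}^{1} of each monomial x^k gives [2/(k+1) if k even, 0 if k odd]. Integrating term-by-term (or equivalently evaluating the antiderivative F(x) = -9*x^5/5 - 3*x^4 - 2*x^3 - 7*x^2/2 - 2*x at the endpoints):
  F(1) − F(−1) = -123/10 − (-7/10) = -58/5.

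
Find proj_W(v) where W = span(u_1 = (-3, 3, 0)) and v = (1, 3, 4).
proj_W(v) = (-1, 1, 0)

Set up U = [u_1 | ... | u_1] ∈ R^(3×1). The projector onto W = col(U) is P = U (U^T U)^(-1) U^T.
Compute U^T U =
  [18],
and U^T v = (6).
Solve U^T U · c = U^T v for the coefficients: c = (1/3). The projection is proj_W(v) = U c.
Check: (v - proj_W(v)) · u_1 = 0  (should be 0).
Result: proj_W(v) = (-1, 1, 0).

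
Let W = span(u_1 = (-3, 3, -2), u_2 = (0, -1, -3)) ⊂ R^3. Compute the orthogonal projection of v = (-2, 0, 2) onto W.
proj_W(v) = (-114/211, 252/211, 338/211)

Set up U = [u_1 | ... | u_2] ∈ R^(3×2). The projector onto W = col(U) is P = U (U^T U)^(-1) U^T.
Compute U^T U =
  [22, 3]
  [3, 10],
and U^T v = (2, -6).
Solve U^T U · c = U^T v for the coefficients: c = (38/211, -138/211). The projection is proj_W(v) = U c.
Check: (v - proj_W(v)) · u_1 = 0  (should be 0).
Check: (v - proj_W(v)) · u_2 = 0  (should be 0).
Result: proj_W(v) = (-114/211, 252/211, 338/211).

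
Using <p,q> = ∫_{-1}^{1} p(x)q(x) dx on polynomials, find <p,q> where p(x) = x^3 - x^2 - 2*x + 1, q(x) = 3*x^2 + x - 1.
<p,q> = -22/15

Expand the product: p(x)·q(x) = 3*x^5 - 2*x^4 - 8*x^3 + 2*x^2 + 3*x - 1.
∫_{-1}^{1} of each monomial x^k gives [2/(k+1) if k even, 0 if k odd]. Integrating term-by-term (or equivalently evaluating the antiderivative F(x) = x^6/2 - 2*x^5/5 - 2*x^4 + 2*x^3/3 + 3*x^2/2 - x at the endpoints):
  F(1) − F(−1) = -11/15 − (11/15) = -22/15.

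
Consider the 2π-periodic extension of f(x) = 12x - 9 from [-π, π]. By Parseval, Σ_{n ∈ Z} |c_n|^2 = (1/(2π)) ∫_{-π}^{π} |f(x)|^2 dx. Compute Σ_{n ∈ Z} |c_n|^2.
Σ |c_n|^2 = 48π^2 + 81

Expand and integrate term by term over [-π, π]:
  ∫ (12x)^2 dx = 144·(2π^3/3); ∫ 2·12·(-9)·x dx = 0 (odd integrand); ∫ (-9)^2 dx = 81·2π.
So (1/(2π)) ∫_{-π}^{π} (12x - 9)^2 dx = 144π^2/3 + 81 = 48π^2 + 81.
Parseval ⇒ Σ |c_n|^2 = 48π^2 + 81.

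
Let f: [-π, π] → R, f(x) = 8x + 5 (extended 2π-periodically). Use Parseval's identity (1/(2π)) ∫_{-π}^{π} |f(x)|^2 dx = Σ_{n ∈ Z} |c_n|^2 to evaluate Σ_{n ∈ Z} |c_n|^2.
Σ |c_n|^2 = 64π^2/3 + 25

Expand and integrate term by term over [-π, π]:
  ∫ (8x)^2 dx = 64·(2π^3/3); ∫ 2·8·(5)·x dx = 0 (odd integrand); ∫ 5^2 dx = 25·2π.
So (1/(2π)) ∫_{-π}^{π} (8x + 5)^2 dx = 64π^2/3 + 25 = 64π^2/3 + 25.
Parseval ⇒ Σ |c_n|^2 = 64π^2/3 + 25.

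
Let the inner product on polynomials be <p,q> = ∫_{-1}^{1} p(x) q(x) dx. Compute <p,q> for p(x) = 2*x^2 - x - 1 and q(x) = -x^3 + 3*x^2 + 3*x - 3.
<p,q> = 4/5

Expand the product: p(x)·q(x) = -2*x^5 + 7*x^4 + 4*x^3 - 12*x^2 + 3.
∫_{-1}^{1} of each monomial x^k gives [2/(k+1) if k even, 0 if k odd]. Integrating term-by-term (or equivalently evaluating the antiderivative F(x) = -x^6/3 + 7*x^5/5 + x^4 - 4*x^3 + 3*x at the endpoints):
  F(1) − F(−1) = 16/15 − (4/15) = 4/5.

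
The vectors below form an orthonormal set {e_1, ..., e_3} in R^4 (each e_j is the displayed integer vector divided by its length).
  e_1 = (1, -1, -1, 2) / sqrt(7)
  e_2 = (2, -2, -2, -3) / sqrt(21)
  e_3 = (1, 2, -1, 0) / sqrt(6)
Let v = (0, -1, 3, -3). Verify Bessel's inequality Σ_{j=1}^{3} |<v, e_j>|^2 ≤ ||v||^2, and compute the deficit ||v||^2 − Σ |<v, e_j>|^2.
Σ |<v, e_j>|^2 = 29/2; ||v||^2 = 19; deficit = 9/2

Write each e_j = u_j / sqrt(<u_j, u_j>) where u_j is the displayed integer vector. Then <v, e_j> = <v, u_j> / sqrt(<u_j, u_j>), so |<v, e_j>|^2 = <v, u_j>^2 / <u_j, u_j>.
Coefficients: <v, e_1> = -8/sqrt(7), <v, e_2> = 5/sqrt(21), <v, e_3> = -5/sqrt(6).
Square and sum: Σ |<v, e_j>|^2 = 29/2.
Compute ||v||^2 = v·v = 19.
Deficit = 19 − 29/2 = 9/2 ≥ 0, confirming Bessel's inequality. (The deficit equals ||v − Σ <v,e_j> e_j||^2, the squared distance from v to span{e_j}.)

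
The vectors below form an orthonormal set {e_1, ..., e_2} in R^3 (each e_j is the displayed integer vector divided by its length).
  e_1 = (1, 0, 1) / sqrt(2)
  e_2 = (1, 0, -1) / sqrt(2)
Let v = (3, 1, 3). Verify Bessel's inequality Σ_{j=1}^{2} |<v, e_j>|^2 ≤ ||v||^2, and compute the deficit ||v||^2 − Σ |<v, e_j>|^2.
Σ |<v, e_j>|^2 = 18; ||v||^2 = 19; deficit = 1

Write each e_j = u_j / sqrt(<u_j, u_j>) where u_j is the displayed integer vector. Then <v, e_j> = <v, u_j> / sqrt(<u_j, u_j>), so |<v, e_j>|^2 = <v, u_j>^2 / <u_j, u_j>.
Coefficients: <v, e_1> = 6/sqrt(2), <v, e_2> = 0/sqrt(2).
Square and sum: Σ |<v, e_j>|^2 = 18.
Compute ||v||^2 = v·v = 19.
Deficit = 19 − 18 = 1 ≥ 0, confirming Bessel's inequality. (The deficit equals ||v − Σ <v,e_j> e_j||^2, the squared distance from v to span{e_j}.)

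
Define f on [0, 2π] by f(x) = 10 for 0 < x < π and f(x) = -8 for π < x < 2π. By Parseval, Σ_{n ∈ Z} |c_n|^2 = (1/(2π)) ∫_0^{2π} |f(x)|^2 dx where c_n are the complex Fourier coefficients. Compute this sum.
Σ |c_n|^2 = 82

Parseval equates the L^2 energy of f (normalised by 1/(2π)) with the ℓ^2 sum of its Fourier coefficients: (1/(2π)) ∫_0^{2π} |f|^2 = Σ |c_n|^2.
Compute the left side: (1/(2π)) [∫_0^π 10^2 dx + ∫_π^{2π} (-8)^2 dx] = (1/(2π)) · (100π + 64π) = (100 + 64)/2 = 82.
So Σ_{n ∈ Z} |c_n|^2 = 82.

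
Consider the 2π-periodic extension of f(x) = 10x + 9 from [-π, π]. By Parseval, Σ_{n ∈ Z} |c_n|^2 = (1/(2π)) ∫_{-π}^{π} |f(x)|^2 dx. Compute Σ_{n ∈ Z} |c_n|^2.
Σ |c_n|^2 = 100π^2/3 + 81

Expand and integrate term by term over [-π, π]:
  ∫ (10x)^2 dx = 100·(2π^3/3); ∫ 2·10·(9)·x dx = 0 (odd integrand); ∫ 9^2 dx = 81·2π.
So (1/(2π)) ∫_{-π}^{π} (10x + 9)^2 dx = 100π^2/3 + 81 = 100π^2/3 + 81.
Parseval ⇒ Σ |c_n|^2 = 100π^2/3 + 81.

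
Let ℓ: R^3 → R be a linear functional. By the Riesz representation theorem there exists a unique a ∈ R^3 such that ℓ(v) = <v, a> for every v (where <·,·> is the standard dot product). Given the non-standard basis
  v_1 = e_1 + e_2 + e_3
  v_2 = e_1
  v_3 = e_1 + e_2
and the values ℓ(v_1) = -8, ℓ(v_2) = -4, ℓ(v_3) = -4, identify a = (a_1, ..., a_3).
a = (-4, 0, -4)

Write a = (a_1, ..., a_3) in the standard basis. For each basis vector v_i, ℓ(v_i) = <v_i, a> is a linear equation in the a_j's. Collect the n equations into a matrix system V a = ℓ, where row i of V is v_i (expressed in the standard basis). Since V is invertible (lower-triangular with 1s on the diagonal, up to permutation), solve by back-substitution:
  V =
[[1, 1, 1],
 [1, 0, 0],
 [1, 1, 0]]
  V a = (-8, -4, -4)
Solving gives a = (-4, 0, -4).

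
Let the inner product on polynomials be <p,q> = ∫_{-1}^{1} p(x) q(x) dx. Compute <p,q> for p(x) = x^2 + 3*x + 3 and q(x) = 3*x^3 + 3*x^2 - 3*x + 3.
<p,q> = 124/5

Expand the product: p(x)·q(x) = 3*x^5 + 12*x^4 + 15*x^3 + 3*x^2 + 9.
∫_{-1}^{1} of each monomial x^k gives [2/(k+1) if k even, 0 if k odd]. Integrating term-by-term (or equivalently evaluating the antiderivative F(x) = x^6/2 + 12*x^5/5 + 15*x^4/4 + x^3 + 9*x at the endpoints):
  F(1) − F(−1) = 333/20 − (-163/20) = 124/5.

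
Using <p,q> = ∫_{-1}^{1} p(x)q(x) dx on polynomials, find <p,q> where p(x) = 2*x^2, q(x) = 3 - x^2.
<p,q> = 16/5

Expand the product: p(x)·q(x) = -2*x^4 + 6*x^2.
∫_{-1}^{1} of each monomial x^k gives [2/(k+1) if k even, 0 if k odd]. Integrating term-by-term (or equivalently evaluating the antiderivative F(x) = -2*x^5/5 + 2*x^3 at the endpoints):
  F(1) − F(−1) = 8/5 − (-8/5) = 16/5.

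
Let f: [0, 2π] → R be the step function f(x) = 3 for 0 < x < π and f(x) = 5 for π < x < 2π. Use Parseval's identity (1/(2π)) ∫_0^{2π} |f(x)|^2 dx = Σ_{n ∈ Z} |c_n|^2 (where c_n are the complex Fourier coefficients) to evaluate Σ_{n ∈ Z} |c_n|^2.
Σ |c_n|^2 = 17

Parseval equates the L^2 energy of f (normalised by 1/(2π)) with the ℓ^2 sum of its Fourier coefficients: (1/(2π)) ∫_0^{2π} |f|^2 = Σ |c_n|^2.
Compute the left side: (1/(2π)) [∫_0^π 3^2 dx + ∫_π^{2π} 5^2 dx] = (1/(2π)) · (9π + 25π) = (9 + 25)/2 = 17.
So Σ_{n ∈ Z} |c_n|^2 = 17.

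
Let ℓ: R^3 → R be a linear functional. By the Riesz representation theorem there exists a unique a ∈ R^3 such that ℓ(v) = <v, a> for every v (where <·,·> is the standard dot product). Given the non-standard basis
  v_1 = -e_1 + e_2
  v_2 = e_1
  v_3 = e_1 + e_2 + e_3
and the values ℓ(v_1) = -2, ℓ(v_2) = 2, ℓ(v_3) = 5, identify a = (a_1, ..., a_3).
a = (2, 0, 3)

Write a = (a_1, ..., a_3) in the standard basis. For each basis vector v_i, ℓ(v_i) = <v_i, a> is a linear equation in the a_j's. Collect the n equations into a matrix system V a = ℓ, where row i of V is v_i (expressed in the standard basis). Since V is invertible (lower-triangular with 1s on the diagonal, up to permutation), solve by back-substitution:
  V =
[[-1, 1, 0],
 [1, 0, 0],
 [1, 1, 1]]
  V a = (-2, 2, 5)
Solving gives a = (2, 0, 3).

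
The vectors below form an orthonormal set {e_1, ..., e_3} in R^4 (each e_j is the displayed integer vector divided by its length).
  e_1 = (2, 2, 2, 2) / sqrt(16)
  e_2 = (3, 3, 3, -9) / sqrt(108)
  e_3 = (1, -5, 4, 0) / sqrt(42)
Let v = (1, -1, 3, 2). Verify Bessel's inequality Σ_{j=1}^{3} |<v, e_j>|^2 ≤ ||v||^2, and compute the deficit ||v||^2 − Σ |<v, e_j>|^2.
Σ |<v, e_j>|^2 = 103/7; ||v||^2 = 15; deficit = 2/7

Write each e_j = u_j / sqrt(<u_j, u_j>) where u_j is the displayed integer vector. Then <v, e_j> = <v, u_j> / sqrt(<u_j, u_j>), so |<v, e_j>|^2 = <v, u_j>^2 / <u_j, u_j>.
Coefficients: <v, e_1> = 10/sqrt(16), <v, e_2> = -9/sqrt(108), <v, e_3> = 18/sqrt(42).
Square and sum: Σ |<v, e_j>|^2 = 103/7.
Compute ||v||^2 = v·v = 15.
Deficit = 15 − 103/7 = 2/7 ≥ 0, confirming Bessel's inequality. (The deficit equals ||v − Σ <v,e_j> e_j||^2, the squared distance from v to span{e_j}.)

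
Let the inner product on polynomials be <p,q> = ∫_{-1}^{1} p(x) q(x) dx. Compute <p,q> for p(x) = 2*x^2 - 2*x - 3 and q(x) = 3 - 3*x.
<p,q> = -10

Expand the product: p(x)·q(x) = -6*x^3 + 12*x^2 + 3*x - 9.
∫_{-1}^{1} of each monomial x^k gives [2/(k+1) if k even, 0 if k odd]. Integrating term-by-term (or equivalently evaluating the antiderivative F(x) = -3*x^4/2 + 4*x^3 + 3*x^2/2 - 9*x at the endpoints):
  F(1) − F(−1) = -5 − (5) = -10.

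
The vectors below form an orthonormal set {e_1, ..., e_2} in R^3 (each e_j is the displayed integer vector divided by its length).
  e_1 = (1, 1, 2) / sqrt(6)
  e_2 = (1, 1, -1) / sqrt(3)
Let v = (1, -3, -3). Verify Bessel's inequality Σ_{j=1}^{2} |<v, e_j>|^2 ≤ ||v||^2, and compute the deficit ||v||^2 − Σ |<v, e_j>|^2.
Σ |<v, e_j>|^2 = 11; ||v||^2 = 19; deficit = 8

Write each e_j = u_j / sqrt(<u_j, u_j>) where u_j is the displayed integer vector. Then <v, e_j> = <v, u_j> / sqrt(<u_j, u_j>), so |<v, e_j>|^2 = <v, u_j>^2 / <u_j, u_j>.
Coefficients: <v, e_1> = -8/sqrt(6), <v, e_2> = 1/sqrt(3).
Square and sum: Σ |<v, e_j>|^2 = 11.
Compute ||v||^2 = v·v = 19.
Deficit = 19 − 11 = 8 ≥ 0, confirming Bessel's inequality. (The deficit equals ||v − Σ <v,e_j> e_j||^2, the squared distance from v to span{e_j}.)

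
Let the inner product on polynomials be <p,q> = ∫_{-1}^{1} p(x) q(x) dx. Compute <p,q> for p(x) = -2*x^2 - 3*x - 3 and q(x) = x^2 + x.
<p,q> = -24/5

Expand the product: p(x)·q(x) = -2*x^4 - 5*x^3 - 6*x^2 - 3*x.
∫_{-1}^{1} of each monomial x^k gives [2/(k+1) if k even, 0 if k odd]. Integrating term-by-term (or equivalently evaluating the antiderivative F(x) = -2*x^5/5 - 5*x^4/4 - 2*x^3 - 3*x^2/2 at the endpoints):
  F(1) − F(−1) = -103/20 − (-7/20) = -24/5.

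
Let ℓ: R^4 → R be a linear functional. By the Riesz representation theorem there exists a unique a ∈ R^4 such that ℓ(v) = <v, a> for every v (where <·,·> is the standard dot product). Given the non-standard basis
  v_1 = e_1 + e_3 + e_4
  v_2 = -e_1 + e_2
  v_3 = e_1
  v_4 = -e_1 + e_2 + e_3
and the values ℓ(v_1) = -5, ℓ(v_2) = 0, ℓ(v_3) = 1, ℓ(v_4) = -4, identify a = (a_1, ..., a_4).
a = (1, 1, -4, -2)

Write a = (a_1, ..., a_4) in the standard basis. For each basis vector v_i, ℓ(v_i) = <v_i, a> is a linear equation in the a_j's. Collect the n equations into a matrix system V a = ℓ, where row i of V is v_i (expressed in the standard basis). Since V is invertible (lower-triangular with 1s on the diagonal, up to permutation), solve by back-substitution:
  V =
[[1, 0, 1, 1],
 [-1, 1, 0, 0],
 [1, 0, 0, 0],
 [-1, 1, 1, 0]]
  V a = (-5, 0, 1, -4)
Solving gives a = (1, 1, -4, -2).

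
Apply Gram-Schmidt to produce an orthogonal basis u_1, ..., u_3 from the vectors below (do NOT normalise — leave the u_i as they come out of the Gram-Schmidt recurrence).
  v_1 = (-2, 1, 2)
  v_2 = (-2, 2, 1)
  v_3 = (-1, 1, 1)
Orthogonal basis:
  u_1 = (-2, 1, 2)
  u_2 = (-2/9, 10/9, -7/9)
  u_3 = (3/17, 2/17, 2/17)

Apply the Gram-Schmidt recurrence
  u_1 = v_1
  u_i = v_i − Σ_{j<i} ((v_i · u_j) / (u_j · u_j)) · u_j.

Step by step this gives:
  u_1 = (-2, 1, 2)
  u_2 = (-2/9, 10/9, -7/9)
  u_3 = (3/17, 2/17, 2/17)

Orthogonality check:
  u_2 · u_1 = 0 (should be 0)
  u_3 · u_1 = 0 (should be 0)
  u_3 · u_2 = 0 (should be 0)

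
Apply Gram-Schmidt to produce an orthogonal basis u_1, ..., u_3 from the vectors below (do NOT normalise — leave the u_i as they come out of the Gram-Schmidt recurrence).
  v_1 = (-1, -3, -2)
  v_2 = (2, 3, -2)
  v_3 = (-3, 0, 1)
Orthogonal basis:
  u_1 = (-1, -3, -2)
  u_2 = (3/2, 3/2, -3)
  u_3 = (-44/21, 22/21, -11/21)

Apply the Gram-Schmidt recurrence
  u_1 = v_1
  u_i = v_i − Σ_{j<i} ((v_i · u_j) / (u_j · u_j)) · u_j.

Step by step this gives:
  u_1 = (-1, -3, -2)
  u_2 = (3/2, 3/2, -3)
  u_3 = (-44/21, 22/21, -11/21)

Orthogonality check:
  u_2 · u_1 = 0 (should be 0)
  u_3 · u_1 = 0 (should be 0)
  u_3 · u_2 = 0 (should be 0)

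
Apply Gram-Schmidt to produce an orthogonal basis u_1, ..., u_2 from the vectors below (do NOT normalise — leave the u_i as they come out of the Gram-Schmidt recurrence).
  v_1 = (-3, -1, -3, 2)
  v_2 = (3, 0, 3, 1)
Orthogonal basis:
  u_1 = (-3, -1, -3, 2)
  u_2 = (21/23, -16/23, 21/23, 55/23)

Apply the Gram-Schmidt recurrence
  u_1 = v_1
  u_i = v_i − Σ_{j<i} ((v_i · u_j) / (u_j · u_j)) · u_j.

Step by step this gives:
  u_1 = (-3, -1, -3, 2)
  u_2 = (21/23, -16/23, 21/23, 55/23)

Orthogonality check:
  u_2 · u_1 = 0 (should be 0)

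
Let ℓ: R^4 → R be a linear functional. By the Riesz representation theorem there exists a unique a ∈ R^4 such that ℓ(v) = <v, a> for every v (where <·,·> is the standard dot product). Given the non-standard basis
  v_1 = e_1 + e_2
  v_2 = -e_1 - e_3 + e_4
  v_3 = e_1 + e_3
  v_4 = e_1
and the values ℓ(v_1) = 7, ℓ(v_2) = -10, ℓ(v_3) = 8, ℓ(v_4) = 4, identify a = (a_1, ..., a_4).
a = (4, 3, 4, -2)

Write a = (a_1, ..., a_4) in the standard basis. For each basis vector v_i, ℓ(v_i) = <v_i, a> is a linear equation in the a_j's. Collect the n equations into a matrix system V a = ℓ, where row i of V is v_i (expressed in the standard basis). Since V is invertible (lower-triangular with 1s on the diagonal, up to permutation), solve by back-substitution:
  V =
[[1, 1, 0, 0],
 [-1, 0, -1, 1],
 [1, 0, 1, 0],
 [1, 0, 0, 0]]
  V a = (7, -10, 8, 4)
Solving gives a = (4, 3, 4, -2).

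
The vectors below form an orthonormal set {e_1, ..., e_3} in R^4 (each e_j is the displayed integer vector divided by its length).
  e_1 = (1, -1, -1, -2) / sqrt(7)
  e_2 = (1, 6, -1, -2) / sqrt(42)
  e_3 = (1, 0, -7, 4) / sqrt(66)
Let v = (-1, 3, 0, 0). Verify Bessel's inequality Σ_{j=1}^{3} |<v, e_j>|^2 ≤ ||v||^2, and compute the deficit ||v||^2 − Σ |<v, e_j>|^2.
Σ |<v, e_j>|^2 = 101/11; ||v||^2 = 10; deficit = 9/11

Write each e_j = u_j / sqrt(<u_j, u_j>) where u_j is the displayed integer vector. Then <v, e_j> = <v, u_j> / sqrt(<u_j, u_j>), so |<v, e_j>|^2 = <v, u_j>^2 / <u_j, u_j>.
Coefficients: <v, e_1> = -4/sqrt(7), <v, e_2> = 17/sqrt(42), <v, e_3> = -1/sqrt(66).
Square and sum: Σ |<v, e_j>|^2 = 101/11.
Compute ||v||^2 = v·v = 10.
Deficit = 10 − 101/11 = 9/11 ≥ 0, confirming Bessel's inequality. (The deficit equals ||v − Σ <v,e_j> e_j||^2, the squared distance from v to span{e_j}.)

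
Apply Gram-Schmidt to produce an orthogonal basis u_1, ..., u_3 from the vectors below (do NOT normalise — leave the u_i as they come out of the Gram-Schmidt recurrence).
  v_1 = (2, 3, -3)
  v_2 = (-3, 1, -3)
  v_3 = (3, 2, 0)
Orthogonal basis:
  u_1 = (2, 3, -3)
  u_2 = (-39/11, 2/11, -24/11)
  u_3 = (-36/191, 90/191, 66/191)

Apply the Gram-Schmidt recurrence
  u_1 = v_1
  u_i = v_i − Σ_{j<i} ((v_i · u_j) / (u_j · u_j)) · u_j.

Step by step this gives:
  u_1 = (2, 3, -3)
  u_2 = (-39/11, 2/11, -24/11)
  u_3 = (-36/191, 90/191, 66/191)

Orthogonality check:
  u_2 · u_1 = 0 (should be 0)
  u_3 · u_1 = 0 (should be 0)
  u_3 · u_2 = 0 (should be 0)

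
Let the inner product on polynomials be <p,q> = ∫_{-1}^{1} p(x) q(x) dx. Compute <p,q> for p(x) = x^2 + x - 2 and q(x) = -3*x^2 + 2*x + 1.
<p,q> = 4/5

Expand the product: p(x)·q(x) = -3*x^4 - x^3 + 9*x^2 - 3*x - 2.
∫_{-1}^{1} of each monomial x^k gives [2/(k+1) if k even, 0 if k odd]. Integrating term-by-term (or equivalently evaluating the antiderivative F(x) = -3*x^5/5 - x^4/4 + 3*x^3 - 3*x^2/2 - 2*x at the endpoints):
  F(1) − F(−1) = -27/20 − (-43/20) = 4/5.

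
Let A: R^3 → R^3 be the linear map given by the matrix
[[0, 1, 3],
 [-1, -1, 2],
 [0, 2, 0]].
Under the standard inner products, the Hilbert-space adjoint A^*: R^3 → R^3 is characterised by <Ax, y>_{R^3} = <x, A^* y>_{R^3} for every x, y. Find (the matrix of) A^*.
A^* = A^T =
[[0, -1, 0],
 [1, -1, 2],
 [3, 2, 0]]

For real matrices with standard dot products, the defining identity <Ax, y> = <x, A^* y> gives (Ax)^T y = x^T (A^*) y, i.e. x^T A^T y = x^T (A^*) y. Since this holds for all x, y, we must have A^* = A^T. Therefore
A^* =
[[0, -1, 0],
 [1, -1, 2],
 [3, 2, 0]].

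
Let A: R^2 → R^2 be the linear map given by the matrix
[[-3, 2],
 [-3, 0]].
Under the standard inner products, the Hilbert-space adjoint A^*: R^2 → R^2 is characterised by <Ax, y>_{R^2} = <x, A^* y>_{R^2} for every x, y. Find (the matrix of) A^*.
A^* = A^T =
[[-3, -3],
 [2, 0]]

For real matrices with standard dot products, the defining identity <Ax, y> = <x, A^* y> gives (Ax)^T y = x^T (A^*) y, i.e. x^T A^T y = x^T (A^*) y. Since this holds for all x, y, we must have A^* = A^T. Therefore
A^* =
[[-3, -3],
 [2, 0]].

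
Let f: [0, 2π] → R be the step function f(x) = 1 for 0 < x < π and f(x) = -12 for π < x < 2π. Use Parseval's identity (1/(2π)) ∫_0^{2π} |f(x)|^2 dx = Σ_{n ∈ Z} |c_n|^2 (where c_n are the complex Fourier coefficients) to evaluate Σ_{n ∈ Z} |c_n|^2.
Σ |c_n|^2 = 145/2

Parseval equates the L^2 energy of f (normalised by 1/(2π)) with the ℓ^2 sum of its Fourier coefficients: (1/(2π)) ∫_0^{2π} |f|^2 = Σ |c_n|^2.
Compute the left side: (1/(2π)) [∫_0^π 1^2 dx + ∫_π^{2π} (-12)^2 dx] = (1/(2π)) · (1π + 144π) = (1 + 144)/2 = 145/2.
So Σ_{n ∈ Z} |c_n|^2 = 145/2.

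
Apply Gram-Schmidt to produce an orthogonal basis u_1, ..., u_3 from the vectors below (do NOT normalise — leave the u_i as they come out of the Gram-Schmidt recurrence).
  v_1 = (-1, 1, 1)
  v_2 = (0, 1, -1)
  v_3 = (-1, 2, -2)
Orthogonal basis:
  u_1 = (-1, 1, 1)
  u_2 = (0, 1, -1)
  u_3 = (-2/3, -1/3, -1/3)

Apply the Gram-Schmidt recurrence
  u_1 = v_1
  u_i = v_i − Σ_{j<i} ((v_i · u_j) / (u_j · u_j)) · u_j.

Step by step this gives:
  u_1 = (-1, 1, 1)
  u_2 = (0, 1, -1)
  u_3 = (-2/3, -1/3, -1/3)

Orthogonality check:
  u_2 · u_1 = 0 (should be 0)
  u_3 · u_1 = 0 (should be 0)
  u_3 · u_2 = 0 (should be 0)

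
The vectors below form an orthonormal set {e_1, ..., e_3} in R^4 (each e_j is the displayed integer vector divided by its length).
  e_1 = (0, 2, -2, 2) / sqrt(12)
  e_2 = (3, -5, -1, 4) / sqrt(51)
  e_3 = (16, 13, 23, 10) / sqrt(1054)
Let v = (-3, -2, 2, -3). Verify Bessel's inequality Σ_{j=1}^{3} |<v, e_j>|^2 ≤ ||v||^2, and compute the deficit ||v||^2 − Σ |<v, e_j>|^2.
Σ |<v, e_j>|^2 = 708/31; ||v||^2 = 26; deficit = 98/31

Write each e_j = u_j / sqrt(<u_j, u_j>) where u_j is the displayed integer vector. Then <v, e_j> = <v, u_j> / sqrt(<u_j, u_j>), so |<v, e_j>|^2 = <v, u_j>^2 / <u_j, u_j>.
Coefficients: <v, e_1> = -14/sqrt(12), <v, e_2> = -13/sqrt(51), <v, e_3> = -58/sqrt(1054).
Square and sum: Σ |<v, e_j>|^2 = 708/31.
Compute ||v||^2 = v·v = 26.
Deficit = 26 − 708/31 = 98/31 ≥ 0, confirming Bessel's inequality. (The deficit equals ||v − Σ <v,e_j> e_j||^2, the squared distance from v to span{e_j}.)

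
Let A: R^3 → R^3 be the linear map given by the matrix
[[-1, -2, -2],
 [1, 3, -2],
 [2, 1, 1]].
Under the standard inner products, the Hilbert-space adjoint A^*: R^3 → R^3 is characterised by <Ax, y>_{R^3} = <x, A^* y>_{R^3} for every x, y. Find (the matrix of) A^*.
A^* = A^T =
[[-1, 1, 2],
 [-2, 3, 1],
 [-2, -2, 1]]

For real matrices with standard dot products, the defining identity <Ax, y> = <x, A^* y> gives (Ax)^T y = x^T (A^*) y, i.e. x^T A^T y = x^T (A^*) y. Since this holds for all x, y, we must have A^* = A^T. Therefore
A^* =
[[-1, 1, 2],
 [-2, 3, 1],
 [-2, -2, 1]].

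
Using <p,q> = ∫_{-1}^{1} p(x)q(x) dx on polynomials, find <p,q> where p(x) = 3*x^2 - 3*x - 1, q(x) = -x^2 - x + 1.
<p,q> = 22/15

Expand the product: p(x)·q(x) = -3*x^4 + 7*x^2 - 2*x - 1.
∫_{-1}^{1} of each monomial x^k gives [2/(k+1) if k even, 0 if k odd]. Integrating term-by-term (or equivalently evaluating the antiderivative F(x) = -3*x^5/5 + 7*x^3/3 - x^2 - x at the endpoints):
  F(1) − F(−1) = -4/15 − (-26/15) = 22/15.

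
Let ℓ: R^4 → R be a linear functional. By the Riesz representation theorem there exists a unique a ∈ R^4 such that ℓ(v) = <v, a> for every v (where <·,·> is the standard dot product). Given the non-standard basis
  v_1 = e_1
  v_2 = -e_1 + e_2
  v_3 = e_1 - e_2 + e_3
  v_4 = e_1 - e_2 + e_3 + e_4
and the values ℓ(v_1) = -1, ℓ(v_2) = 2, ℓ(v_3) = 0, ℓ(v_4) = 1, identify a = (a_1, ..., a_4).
a = (-1, 1, 2, 1)

Write a = (a_1, ..., a_4) in the standard basis. For each basis vector v_i, ℓ(v_i) = <v_i, a> is a linear equation in the a_j's. Collect the n equations into a matrix system V a = ℓ, where row i of V is v_i (expressed in the standard basis). Since V is invertible (lower-triangular with 1s on the diagonal, up to permutation), solve by back-substitution:
  V =
[[1, 0, 0, 0],
 [-1, 1, 0, 0],
 [1, -1, 1, 0],
 [1, -1, 1, 1]]
  V a = (-1, 2, 0, 1)
Solving gives a = (-1, 1, 2, 1).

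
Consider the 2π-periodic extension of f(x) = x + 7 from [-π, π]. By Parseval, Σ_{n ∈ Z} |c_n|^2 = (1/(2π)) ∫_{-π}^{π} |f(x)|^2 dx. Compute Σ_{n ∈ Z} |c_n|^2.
Σ |c_n|^2 = π^2/3 + 49

Expand and integrate term by term over [-π, π]:
  ∫ (x)^2 dx = 1·(2π^3/3); ∫ 2·1·(7)·x dx = 0 (odd integrand); ∫ 7^2 dx = 49·2π.
So (1/(2π)) ∫_{-π}^{π} (x + 7)^2 dx = 1π^2/3 + 49 = π^2/3 + 49.
Parseval ⇒ Σ |c_n|^2 = π^2/3 + 49.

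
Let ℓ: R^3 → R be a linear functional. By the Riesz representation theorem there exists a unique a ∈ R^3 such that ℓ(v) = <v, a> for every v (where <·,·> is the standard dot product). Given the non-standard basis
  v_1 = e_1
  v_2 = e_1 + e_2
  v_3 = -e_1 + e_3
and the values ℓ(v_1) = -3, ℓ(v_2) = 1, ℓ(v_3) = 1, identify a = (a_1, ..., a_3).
a = (-3, 4, -2)

Write a = (a_1, ..., a_3) in the standard basis. For each basis vector v_i, ℓ(v_i) = <v_i, a> is a linear equation in the a_j's. Collect the n equations into a matrix system V a = ℓ, where row i of V is v_i (expressed in the standard basis). Since V is invertible (lower-triangular with 1s on the diagonal, up to permutation), solve by back-substitution:
  V =
[[1, 0, 0],
 [1, 1, 0],
 [-1, 0, 1]]
  V a = (-3, 1, 1)
Solving gives a = (-3, 4, -2).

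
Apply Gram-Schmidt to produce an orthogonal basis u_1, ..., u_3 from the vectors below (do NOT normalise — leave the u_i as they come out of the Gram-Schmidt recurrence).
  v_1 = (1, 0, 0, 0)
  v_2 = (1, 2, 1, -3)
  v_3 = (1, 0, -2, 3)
Orthogonal basis:
  u_1 = (1, 0, 0, 0)
  u_2 = (0, 2, 1, -3)
  u_3 = (0, 11/7, -17/14, 9/14)

Apply the Gram-Schmidt recurrence
  u_1 = v_1
  u_i = v_i − Σ_{j<i} ((v_i · u_j) / (u_j · u_j)) · u_j.

Step by step this gives:
  u_1 = (1, 0, 0, 0)
  u_2 = (0, 2, 1, -3)
  u_3 = (0, 11/7, -17/14, 9/14)

Orthogonality check:
  u_2 · u_1 = 0 (should be 0)
  u_3 · u_1 = 0 (should be 0)
  u_3 · u_2 = 0 (should be 0)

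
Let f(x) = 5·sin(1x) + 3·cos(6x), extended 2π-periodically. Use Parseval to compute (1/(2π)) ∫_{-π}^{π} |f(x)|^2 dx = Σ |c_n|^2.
Σ |c_n|^2 = 17

Expand |f|^2 and use orthogonality of {sin(nx), cos(mx)} on [-π, π]:
  ∫_{-π}^{π} sin(nx)^2 dx = π, ∫ cos(mx)^2 dx = π, and cross terms integrate to 0.
So ∫_{-π}^{π} f(x)^2 dx = 5^2 · π + 3^2 · π = (25 + 9)π.
Divide by 2π: (25 + 9)/2 = 17.
By Parseval, this equals Σ |c_n|^2.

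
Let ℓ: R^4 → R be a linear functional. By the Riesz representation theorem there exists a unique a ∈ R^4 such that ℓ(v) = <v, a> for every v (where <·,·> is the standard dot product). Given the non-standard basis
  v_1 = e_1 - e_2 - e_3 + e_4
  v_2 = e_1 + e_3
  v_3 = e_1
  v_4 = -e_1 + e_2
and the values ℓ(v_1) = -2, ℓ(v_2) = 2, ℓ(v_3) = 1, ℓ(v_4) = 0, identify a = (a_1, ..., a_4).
a = (1, 1, 1, -1)

Write a = (a_1, ..., a_4) in the standard basis. For each basis vector v_i, ℓ(v_i) = <v_i, a> is a linear equation in the a_j's. Collect the n equations into a matrix system V a = ℓ, where row i of V is v_i (expressed in the standard basis). Since V is invertible (lower-triangular with 1s on the diagonal, up to permutation), solve by back-substitution:
  V =
[[1, -1, -1, 1],
 [1, 0, 1, 0],
 [1, 0, 0, 0],
 [-1, 1, 0, 0]]
  V a = (-2, 2, 1, 0)
Solving gives a = (1, 1, 1, -1).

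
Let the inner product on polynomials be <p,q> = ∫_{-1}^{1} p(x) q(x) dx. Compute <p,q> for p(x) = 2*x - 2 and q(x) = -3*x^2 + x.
<p,q> = 16/3

Expand the product: p(x)·q(x) = -6*x^3 + 8*x^2 - 2*x.
∫_{-1}^{1} of each monomial x^k gives [2/(k+1) if k even, 0 if k odd]. Integrating term-by-term (or equivalently evaluating the antiderivative F(x) = -3*x^4/2 + 8*x^3/3 - x^2 at the endpoints):
  F(1) − F(−1) = 1/6 − (-31/6) = 16/3.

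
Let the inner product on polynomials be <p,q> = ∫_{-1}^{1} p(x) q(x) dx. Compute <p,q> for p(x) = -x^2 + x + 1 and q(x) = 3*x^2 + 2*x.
<p,q> = 32/15

Expand the product: p(x)·q(x) = -3*x^4 + x^3 + 5*x^2 + 2*x.
∫_{-1}^{1} of each monomial x^k gives [2/(k+1) if k even, 0 if k odd]. Integrating term-by-term (or equivalently evaluating the antiderivative F(x) = -3*x^5/5 + x^4/4 + 5*x^3/3 + x^2 at the endpoints):
  F(1) − F(−1) = 139/60 − (11/60) = 32/15.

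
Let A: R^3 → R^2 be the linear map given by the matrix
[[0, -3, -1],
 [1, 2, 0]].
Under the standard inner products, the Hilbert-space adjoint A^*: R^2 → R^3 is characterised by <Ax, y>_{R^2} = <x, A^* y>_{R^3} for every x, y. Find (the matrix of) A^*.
A^* = A^T =
[[0, 1],
 [-3, 2],
 [-1, 0]]

For real matrices with standard dot products, the defining identity <Ax, y> = <x, A^* y> gives (Ax)^T y = x^T (A^*) y, i.e. x^T A^T y = x^T (A^*) y. Since this holds for all x, y, we must have A^* = A^T. Therefore
A^* =
[[0, 1],
 [-3, 2],
 [-1, 0]].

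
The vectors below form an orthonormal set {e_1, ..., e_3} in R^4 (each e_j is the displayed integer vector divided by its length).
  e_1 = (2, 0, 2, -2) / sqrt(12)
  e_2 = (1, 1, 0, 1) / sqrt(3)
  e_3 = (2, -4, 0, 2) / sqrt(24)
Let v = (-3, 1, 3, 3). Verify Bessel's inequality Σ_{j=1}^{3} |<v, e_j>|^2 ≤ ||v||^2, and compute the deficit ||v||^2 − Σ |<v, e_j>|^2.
Σ |<v, e_j>|^2 = 4; ||v||^2 = 28; deficit = 24

Write each e_j = u_j / sqrt(<u_j, u_j>) where u_j is the displayed integer vector. Then <v, e_j> = <v, u_j> / sqrt(<u_j, u_j>), so |<v, e_j>|^2 = <v, u_j>^2 / <u_j, u_j>.
Coefficients: <v, e_1> = -6/sqrt(12), <v, e_2> = 1/sqrt(3), <v, e_3> = -4/sqrt(24).
Square and sum: Σ |<v, e_j>|^2 = 4.
Compute ||v||^2 = v·v = 28.
Deficit = 28 − 4 = 24 ≥ 0, confirming Bessel's inequality. (The deficit equals ||v − Σ <v,e_j> e_j||^2, the squared distance from v to span{e_j}.)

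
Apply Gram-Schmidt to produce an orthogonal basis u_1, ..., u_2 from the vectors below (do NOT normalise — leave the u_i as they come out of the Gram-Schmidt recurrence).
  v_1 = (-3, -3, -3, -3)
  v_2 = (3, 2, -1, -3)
Orthogonal basis:
  u_1 = (-3, -3, -3, -3)
  u_2 = (11/4, 7/4, -5/4, -13/4)

Apply the Gram-Schmidt recurrence
  u_1 = v_1
  u_i = v_i − Σ_{j<i} ((v_i · u_j) / (u_j · u_j)) · u_j.

Step by step this gives:
  u_1 = (-3, -3, -3, -3)
  u_2 = (11/4, 7/4, -5/4, -13/4)

Orthogonality check:
  u_2 · u_1 = 0 (should be 0)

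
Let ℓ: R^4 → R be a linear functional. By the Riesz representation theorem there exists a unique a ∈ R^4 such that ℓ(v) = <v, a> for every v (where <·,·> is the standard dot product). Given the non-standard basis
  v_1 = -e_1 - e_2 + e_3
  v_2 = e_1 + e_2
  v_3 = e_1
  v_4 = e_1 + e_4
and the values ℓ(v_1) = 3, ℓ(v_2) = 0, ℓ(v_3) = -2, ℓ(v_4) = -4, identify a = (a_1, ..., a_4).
a = (-2, 2, 3, -2)

Write a = (a_1, ..., a_4) in the standard basis. For each basis vector v_i, ℓ(v_i) = <v_i, a> is a linear equation in the a_j's. Collect the n equations into a matrix system V a = ℓ, where row i of V is v_i (expressed in the standard basis). Since V is invertible (lower-triangular with 1s on the diagonal, up to permutation), solve by back-substitution:
  V =
[[-1, -1, 1, 0],
 [1, 1, 0, 0],
 [1, 0, 0, 0],
 [1, 0, 0, 1]]
  V a = (3, 0, -2, -4)
Solving gives a = (-2, 2, 3, -2).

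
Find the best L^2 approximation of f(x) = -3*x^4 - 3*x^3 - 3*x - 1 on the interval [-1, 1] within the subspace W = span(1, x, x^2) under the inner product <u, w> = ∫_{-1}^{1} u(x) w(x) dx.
g(x) = -18*x^2/7 - 24*x/5 - 26/35

The best approximation g ∈ W is the orthogonal projection of f onto W. Writing g = a_0 + a_1 x + a_2 x^2, the coefficients solve the normal equations G · a = b where
  G_{ij} = <φ_i, φ_j> and b_i = <f, φ_i>, with φ_0 = 1, φ_1 = x, φ_2 = x^2.
G =
  [2, 0, 2/3]
  [0, 2/3, 0]
  [2/3, 0, 2/5],
b = (-16/5, -16/5, -32/21).
Solving gives a_0 = -26/35, a_1 = -24/5, a_2 = -18/7, so
  g(x) = -18*x^2/7 - 24*x/5 - 26/35.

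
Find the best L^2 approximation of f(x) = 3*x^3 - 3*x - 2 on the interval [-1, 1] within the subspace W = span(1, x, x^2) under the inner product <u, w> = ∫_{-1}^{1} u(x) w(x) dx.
g(x) = -6*x/5 - 2

The best approximation g ∈ W is the orthogonal projection of f onto W. Writing g = a_0 + a_1 x + a_2 x^2, the coefficients solve the normal equations G · a = b where
  G_{ij} = <φ_i, φ_j> and b_i = <f, φ_i>, with φ_0 = 1, φ_1 = x, φ_2 = x^2.
G =
  [2, 0, 2/3]
  [0, 2/3, 0]
  [2/3, 0, 2/5],
b = (-4, -4/5, -4/3).
Solving gives a_0 = -2, a_1 = -6/5, a_2 = 0, so
  g(x) = -6*x/5 - 2.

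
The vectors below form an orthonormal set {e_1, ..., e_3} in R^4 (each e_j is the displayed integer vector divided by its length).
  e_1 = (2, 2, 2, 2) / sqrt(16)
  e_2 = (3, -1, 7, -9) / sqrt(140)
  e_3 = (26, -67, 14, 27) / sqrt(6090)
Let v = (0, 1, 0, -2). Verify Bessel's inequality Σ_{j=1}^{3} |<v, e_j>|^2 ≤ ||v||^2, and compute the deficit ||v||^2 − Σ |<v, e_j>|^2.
Σ |<v, e_j>|^2 = 821/174; ||v||^2 = 5; deficit = 49/174

Write each e_j = u_j / sqrt(<u_j, u_j>) where u_j is the displayed integer vector. Then <v, e_j> = <v, u_j> / sqrt(<u_j, u_j>), so |<v, e_j>|^2 = <v, u_j>^2 / <u_j, u_j>.
Coefficients: <v, e_1> = -2/sqrt(16), <v, e_2> = 17/sqrt(140), <v, e_3> = -121/sqrt(6090).
Square and sum: Σ |<v, e_j>|^2 = 821/174.
Compute ||v||^2 = v·v = 5.
Deficit = 5 − 821/174 = 49/174 ≥ 0, confirming Bessel's inequality. (The deficit equals ||v − Σ <v,e_j> e_j||^2, the squared distance from v to span{e_j}.)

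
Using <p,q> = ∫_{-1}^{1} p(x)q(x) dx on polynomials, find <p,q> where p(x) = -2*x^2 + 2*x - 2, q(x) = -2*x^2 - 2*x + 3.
<p,q> = -72/5

Expand the product: p(x)·q(x) = 4*x^4 - 6*x^2 + 10*x - 6.
∫_{-1}^{1} of each monomial x^k gives [2/(k+1) if k even, 0 if k odd]. Integrating term-by-term (or equivalently evaluating the antiderivative F(x) = 4*x^5/5 - 2*x^3 + 5*x^2 - 6*x at the endpoints):
  F(1) − F(−1) = -11/5 − (61/5) = -72/5.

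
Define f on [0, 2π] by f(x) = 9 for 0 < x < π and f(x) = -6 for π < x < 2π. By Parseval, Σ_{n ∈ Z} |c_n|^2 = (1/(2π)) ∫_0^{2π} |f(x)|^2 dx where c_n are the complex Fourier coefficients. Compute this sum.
Σ |c_n|^2 = 117/2

Parseval equates the L^2 energy of f (normalised by 1/(2π)) with the ℓ^2 sum of its Fourier coefficients: (1/(2π)) ∫_0^{2π} |f|^2 = Σ |c_n|^2.
Compute the left side: (1/(2π)) [∫_0^π 9^2 dx + ∫_π^{2π} (-6)^2 dx] = (1/(2π)) · (81π + 36π) = (81 + 36)/2 = 117/2.
So Σ_{n ∈ Z} |c_n|^2 = 117/2.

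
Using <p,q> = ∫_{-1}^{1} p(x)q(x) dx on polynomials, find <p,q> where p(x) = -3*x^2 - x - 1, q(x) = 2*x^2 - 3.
<p,q> = 124/15

Expand the product: p(x)·q(x) = -6*x^4 - 2*x^3 + 7*x^2 + 3*x + 3.
∫_{-1}^{1} of each monomial x^k gives [2/(k+1) if k even, 0 if k odd]. Integrating term-by-term (or equivalently evaluating the antiderivative F(x) = -6*x^5/5 - x^4/2 + 7*x^3/3 + 3*x^2/2 + 3*x at the endpoints):
  F(1) − F(−1) = 77/15 − (-47/15) = 124/15.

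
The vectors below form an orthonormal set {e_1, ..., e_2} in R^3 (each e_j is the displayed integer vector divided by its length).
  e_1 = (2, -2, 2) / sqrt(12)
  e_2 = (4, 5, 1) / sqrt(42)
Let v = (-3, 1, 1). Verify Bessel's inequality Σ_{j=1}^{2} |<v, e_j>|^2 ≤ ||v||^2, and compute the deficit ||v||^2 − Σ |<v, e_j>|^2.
Σ |<v, e_j>|^2 = 27/7; ||v||^2 = 11; deficit = 50/7

Write each e_j = u_j / sqrt(<u_j, u_j>) where u_j is the displayed integer vector. Then <v, e_j> = <v, u_j> / sqrt(<u_j, u_j>), so |<v, e_j>|^2 = <v, u_j>^2 / <u_j, u_j>.
Coefficients: <v, e_1> = -6/sqrt(12), <v, e_2> = -6/sqrt(42).
Square and sum: Σ |<v, e_j>|^2 = 27/7.
Compute ||v||^2 = v·v = 11.
Deficit = 11 − 27/7 = 50/7 ≥ 0, confirming Bessel's inequality. (The deficit equals ||v − Σ <v,e_j> e_j||^2, the squared distance from v to span{e_j}.)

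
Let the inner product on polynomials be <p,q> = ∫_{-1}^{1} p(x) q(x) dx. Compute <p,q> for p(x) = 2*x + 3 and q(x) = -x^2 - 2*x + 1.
<p,q> = 4/3

Expand the product: p(x)·q(x) = -2*x^3 - 7*x^2 - 4*x + 3.
∫_{-1}^{1} of each monomial x^k gives [2/(k+1) if k even, 0 if k odd]. Integrating term-by-term (or equivalently evaluating the antiderivative F(x) = -x^4/2 - 7*x^3/3 - 2*x^2 + 3*x at the endpoints):
  F(1) − F(−1) = -11/6 − (-19/6) = 4/3.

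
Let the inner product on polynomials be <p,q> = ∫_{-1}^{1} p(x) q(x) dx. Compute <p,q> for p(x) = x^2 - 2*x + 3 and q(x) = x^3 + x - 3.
<p,q> = -332/15

Expand the product: p(x)·q(x) = x^5 - 2*x^4 + 4*x^3 - 5*x^2 + 9*x - 9.
∫_{-1}^{1} of each monomial x^k gives [2/(k+1) if k even, 0 if k odd]. Integrating term-by-term (or equivalently evaluating the antiderivative F(x) = x^6/6 - 2*x^5/5 + x^4 - 5*x^3/3 + 9*x^2/2 - 9*x at the endpoints):
  F(1) − F(−1) = -27/5 − (251/15) = -332/15.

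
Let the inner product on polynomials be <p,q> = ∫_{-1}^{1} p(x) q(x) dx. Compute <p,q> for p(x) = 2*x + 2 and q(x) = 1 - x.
<p,q> = 8/3

Expand the product: p(x)·q(x) = 2 - 2*x^2.
∫_{-1}^{1} of each monomial x^k gives [2/(k+1) if k even, 0 if k odd]. Integrating term-by-term (or equivalently evaluating the antiderivative F(x) = -2*x^3/3 + 2*x at the endpoints):
  F(1) − F(−1) = 4/3 − (-4/3) = 8/3.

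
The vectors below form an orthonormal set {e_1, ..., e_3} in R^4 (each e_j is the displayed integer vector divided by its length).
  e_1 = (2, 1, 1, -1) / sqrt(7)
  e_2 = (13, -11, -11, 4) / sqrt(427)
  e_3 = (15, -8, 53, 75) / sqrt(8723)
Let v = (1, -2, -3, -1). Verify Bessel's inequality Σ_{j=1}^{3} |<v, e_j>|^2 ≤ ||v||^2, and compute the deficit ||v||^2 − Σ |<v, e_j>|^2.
Σ |<v, e_j>|^2 = 2129/143; ||v||^2 = 15; deficit = 16/143

Write each e_j = u_j / sqrt(<u_j, u_j>) where u_j is the displayed integer vector. Then <v, e_j> = <v, u_j> / sqrt(<u_j, u_j>), so |<v, e_j>|^2 = <v, u_j>^2 / <u_j, u_j>.
Coefficients: <v, e_1> = -2/sqrt(7), <v, e_2> = 64/sqrt(427), <v, e_3> = -203/sqrt(8723).
Square and sum: Σ |<v, e_j>|^2 = 2129/143.
Compute ||v||^2 = v·v = 15.
Deficit = 15 − 2129/143 = 16/143 ≥ 0, confirming Bessel's inequality. (The deficit equals ||v − Σ <v,e_j> e_j||^2, the squared distance from v to span{e_j}.)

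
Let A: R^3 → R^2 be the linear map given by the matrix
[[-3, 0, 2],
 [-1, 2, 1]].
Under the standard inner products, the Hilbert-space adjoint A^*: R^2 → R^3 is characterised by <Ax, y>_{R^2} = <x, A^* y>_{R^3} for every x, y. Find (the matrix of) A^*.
A^* = A^T =
[[-3, -1],
 [0, 2],
 [2, 1]]

For real matrices with standard dot products, the defining identity <Ax, y> = <x, A^* y> gives (Ax)^T y = x^T (A^*) y, i.e. x^T A^T y = x^T (A^*) y. Since this holds for all x, y, we must have A^* = A^T. Therefore
A^* =
[[-3, -1],
 [0, 2],
 [2, 1]].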